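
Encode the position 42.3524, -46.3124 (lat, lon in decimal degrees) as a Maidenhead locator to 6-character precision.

Offset from 180°W / 90°S: lon 133.6876°, lat 132.3524°.
Field (20°×10°, letters A–R): lon ⌊133.6876/20⌋ = 6 → G; lat ⌊132.3524/10⌋ = 13 → N.
Square (2°×1°, digits 0–9): lon ⌊13.6876/2⌋ = 6; lat ⌊2.3524/1⌋ = 2.
Subsquare (5′×2.5′, letters a–x): lon ⌊1.6876/0.0833333⌋ = 20 → u; lat ⌊0.3524/0.0416667⌋ = 8 → i.

GN62ui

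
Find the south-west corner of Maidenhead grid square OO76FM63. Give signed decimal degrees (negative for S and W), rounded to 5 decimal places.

Field O=14, O=14: +14·20° lon, +14·10° lat → SW at lon 100°, lat 50°.
Square 7, 6: +7·2° lon, +6·1° lat → SW at lon 114°, lat 56°.
Subsquare f=5, m=12: +5·0.0833333° lon, +12·0.0416667° lat → SW at lon 114.417°, lat 56.5°.
Extended square 6, 3: +6·0.00833333° lon, +3·0.00416667° lat → SW at lon 114.467°, lat 56.5125°.
latitude 56.51250, longitude 114.46667.

56.51250, 114.46667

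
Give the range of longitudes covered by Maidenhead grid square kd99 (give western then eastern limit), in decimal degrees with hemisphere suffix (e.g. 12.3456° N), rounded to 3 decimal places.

Field K=10, D=3: +10·20° lon, +3·10° lat → SW at lon 20°, lat -60°.
Square 9, 9: +9·2° lon, +9·1° lat → SW at lon 38°, lat -51°.
Cell spans 2° lon × 1° lat.
west 38.000° E, east 40.000° E.

38.000° E, 40.000° E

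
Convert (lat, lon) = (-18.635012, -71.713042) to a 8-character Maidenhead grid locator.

Shift to the Maidenhead origin (180°W, 90°S): lon 108.28696, lat 71.36499.
Field: lon ⌊108.28696/20⌋ = 5 → F; lat ⌊71.36499/10⌋ = 7 → H.
Square: lon ⌊8.28696/2⌋ = 4; lat ⌊1.36499/1⌋ = 1.
Subsquare: lon ⌊0.28696/0.0833333⌋ = 3 → d; lat ⌊0.36499/0.0416667⌋ = 8 → i.
Extended square: lon ⌊0.03696/0.00833333⌋ = 4; lat ⌊0.03165/0.00416667⌋ = 7.

FH41di47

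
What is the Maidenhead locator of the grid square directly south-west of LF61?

Longitude square 6; −1 → 5.
Latitude square 1; −1 → 0.

LF50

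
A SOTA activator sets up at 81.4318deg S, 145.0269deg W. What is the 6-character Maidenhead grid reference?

Offset from 180°W / 90°S: lon 34.9731°, lat 8.5682°.
Field: 34.9731/20 → 1 → B, 8.5682/10 → 0 → A; chars BA.
Square: 14.9731/2 → 7, 8.5682/1 → 8; chars 78.
Subsquare: 0.9731/0.0833333 → 11 → l, 0.5682/0.0416667 → 13 → n; chars ln.

BA78ln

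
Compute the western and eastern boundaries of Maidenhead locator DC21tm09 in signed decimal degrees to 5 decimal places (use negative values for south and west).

Field D=3, C=2: +3·20° lon, +2·10° lat → SW at lon -120°, lat -70°.
Square 2, 1: +2·2° lon, +1·1° lat → SW at lon -116°, lat -69°.
Subsquare t=19, m=12: +19·0.0833333° lon, +12·0.0416667° lat → SW at lon -114.417°, lat -68.5°.
Extended square 0, 9: +0·0.00833333° lon, +9·0.00416667° lat → SW at lon -114.417°, lat -68.4625°.
Cell spans 0.00833333° lon × 0.00416667° lat.
west -114.41667, east -114.40833.

-114.41667, -114.40833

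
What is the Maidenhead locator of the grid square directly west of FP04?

EP94

Longitude square 0; −1 → -1, wraps to 9, carry into field.
Longitude field F = 5; −1 → 4 = E.
The latitude characters are unchanged.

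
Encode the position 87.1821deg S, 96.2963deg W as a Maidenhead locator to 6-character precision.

EA12ut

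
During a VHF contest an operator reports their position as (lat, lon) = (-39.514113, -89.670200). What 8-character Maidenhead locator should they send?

Offset from 180°W / 90°S: lon 90.32980°, lat 50.48589°.
Field (20°×10°, letters A–R): lon ⌊90.32980/20⌋ = 4 → E; lat ⌊50.48589/10⌋ = 5 → F.
Square (2°×1°, digits 0–9): lon ⌊10.32980/2⌋ = 5; lat ⌊0.48589/1⌋ = 0.
Subsquare (5′×2.5′, letters a–x): lon ⌊0.32980/0.0833333⌋ = 3 → d; lat ⌊0.48589/0.0416667⌋ = 11 → l.
Extended square (30″×15″, digits 0–9): lon ⌊0.07980/0.00833333⌋ = 9; lat ⌊0.02755/0.00416667⌋ = 6.

EF50dl96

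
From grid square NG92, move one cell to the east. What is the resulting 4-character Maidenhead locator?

Longitude square 9; +1 → 10, wraps to 0, carry into field.
Longitude field N = 13; +1 → 14 = O.
The latitude characters are unchanged.

OG02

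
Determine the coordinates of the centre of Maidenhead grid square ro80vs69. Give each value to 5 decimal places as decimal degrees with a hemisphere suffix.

Field R=17, O=14: +17·20° lon, +14·10° lat → SW at lon 160°, lat 50°.
Square 8, 0: +8·2° lon, +0·1° lat → SW at lon 176°, lat 50°.
Subsquare v=21, s=18: +21·0.0833333° lon, +18·0.0416667° lat → SW at lon 177.75°, lat 50.75°.
Extended square 6, 9: +6·0.00833333° lon, +9·0.00416667° lat → SW at lon 177.8°, lat 50.7875°.
Cell spans 0.00833333° lon × 0.00416667° lat. Centre is SW corner plus half of each.
latitude 50.78958° N, longitude 177.80417° E.

50.78958° N, 177.80417° E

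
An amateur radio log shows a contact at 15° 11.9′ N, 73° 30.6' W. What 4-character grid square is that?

Offset from 180°W / 90°S: lon 106.49°, lat 105.20°.
Field: lon ⌊106.49/20⌋ = 5 → F; lat ⌊105.20/10⌋ = 10 → K.
Square: lon ⌊6.49/2⌋ = 3; lat ⌊5.20/1⌋ = 5.

FK35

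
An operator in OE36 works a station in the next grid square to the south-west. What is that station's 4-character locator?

OE25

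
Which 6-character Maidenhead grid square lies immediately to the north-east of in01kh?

Longitude subsquare k = 10; +1 → 11 = l.
Latitude subsquare h = 7; +1 → 8 = i.

IN01li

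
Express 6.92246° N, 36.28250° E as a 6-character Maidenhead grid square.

Shift to the Maidenhead origin (180°W, 90°S): lon 216.2825, lat 96.9225.
Field: 216.2825/20 → 10 → K, 96.9225/10 → 9 → J; chars KJ.
Square: 16.2825/2 → 8, 6.9225/1 → 6; chars 86.
Subsquare: 0.2825/0.0833333 → 3 → d, 0.9225/0.0416667 → 22 → w; chars dw.

KJ86dw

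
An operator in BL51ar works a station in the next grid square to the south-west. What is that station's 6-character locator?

Longitude subsquare a = 0; −1 → -1, wraps to 23 = x, carry into square.
Longitude square 5; −1 → 4.
Latitude subsquare r = 17; −1 → 16 = q.

BL41xq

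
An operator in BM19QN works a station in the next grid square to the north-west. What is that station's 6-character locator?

Longitude subsquare q = 16; −1 → 15 = p.
Latitude subsquare n = 13; +1 → 14 = o.

BM19po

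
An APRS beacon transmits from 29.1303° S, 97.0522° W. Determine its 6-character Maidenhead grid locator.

EG10lu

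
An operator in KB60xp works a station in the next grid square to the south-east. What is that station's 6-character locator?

Longitude subsquare x = 23; +1 → 24, wraps to 0 = a, carry into square.
Longitude square 6; +1 → 7.
Latitude subsquare p = 15; −1 → 14 = o.

KB70ao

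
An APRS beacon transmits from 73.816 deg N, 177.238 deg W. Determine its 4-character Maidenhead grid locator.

AQ13

Offset from 180°W / 90°S: lon 2.76°, lat 163.82°.
Field: 2.76/20 → 0 → A, 163.82/10 → 16 → Q; chars AQ.
Square: 2.76/2 → 1, 3.82/1 → 3; chars 13.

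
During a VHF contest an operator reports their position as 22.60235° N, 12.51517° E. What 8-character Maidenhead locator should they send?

Add 180° to longitude and 90° to latitude: 192.51517, 112.60235.
Field (20°×10°, letters A–R): lon ⌊192.51517/20⌋ = 9 → J; lat ⌊112.60235/10⌋ = 11 → L.
Square (2°×1°, digits 0–9): lon ⌊12.51517/2⌋ = 6; lat ⌊2.60235/1⌋ = 2.
Subsquare (5′×2.5′, letters a–x): lon ⌊0.51517/0.0833333⌋ = 6 → g; lat ⌊0.60235/0.0416667⌋ = 14 → o.
Extended square (30″×15″, digits 0–9): lon ⌊0.01517/0.00833333⌋ = 1; lat ⌊0.01902/0.00416667⌋ = 4.

JL62go14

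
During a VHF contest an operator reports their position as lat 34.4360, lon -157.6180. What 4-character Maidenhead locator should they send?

Add 180° to longitude and 90° to latitude: 22.38, 124.44.
Field (20°×10°, letters A–R): 22.38/20 → 1 → B, 124.44/10 → 12 → M; chars BM.
Square (2°×1°, digits 0–9): 2.38/2 → 1, 4.44/1 → 4; chars 14.

BM14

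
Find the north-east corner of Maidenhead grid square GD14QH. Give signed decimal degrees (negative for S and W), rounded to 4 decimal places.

-55.6667, -56.5833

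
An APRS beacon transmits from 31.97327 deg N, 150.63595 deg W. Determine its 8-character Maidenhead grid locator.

BM41qx33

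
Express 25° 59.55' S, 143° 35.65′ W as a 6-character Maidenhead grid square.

BG84ea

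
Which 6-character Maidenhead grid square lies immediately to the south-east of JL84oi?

JL84ph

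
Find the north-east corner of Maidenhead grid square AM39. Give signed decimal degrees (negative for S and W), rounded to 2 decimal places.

40.00, -172.00

Field A=0, M=12: +0·20° lon, +12·10° lat → SW at lon -180°, lat 30°.
Square 3, 9: +3·2° lon, +9·1° lat → SW at lon -174°, lat 39°.
Cell spans 2° lon × 1° lat. NE corner is SW corner plus one full cell.
latitude 40.00, longitude -172.00.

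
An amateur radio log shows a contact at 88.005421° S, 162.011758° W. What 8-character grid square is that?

AA81xx88

Offset from 180°W / 90°S: lon 17.98824°, lat 1.99458°.
Field: lon ⌊17.98824/20⌋ = 0 → A; lat ⌊1.99458/10⌋ = 0 → A.
Square: lon ⌊17.98824/2⌋ = 8; lat ⌊1.99458/1⌋ = 1.
Subsquare: lon ⌊1.98824/0.0833333⌋ = 23 → x; lat ⌊0.99458/0.0416667⌋ = 23 → x.
Extended square: lon ⌊0.07158/0.00833333⌋ = 8; lat ⌊0.03625/0.00416667⌋ = 8.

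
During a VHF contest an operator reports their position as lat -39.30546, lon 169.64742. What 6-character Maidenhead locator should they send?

Offset from 180°W / 90°S: lon 349.6474°, lat 50.6945°.
Field (20°×10°, letters A–R): lon ⌊349.6474/20⌋ = 17 → R; lat ⌊50.6945/10⌋ = 5 → F.
Square (2°×1°, digits 0–9): lon ⌊9.6474/2⌋ = 4; lat ⌊0.6945/1⌋ = 0.
Subsquare (5′×2.5′, letters a–x): lon ⌊1.6474/0.0833333⌋ = 19 → t; lat ⌊0.6945/0.0416667⌋ = 16 → q.

RF40tq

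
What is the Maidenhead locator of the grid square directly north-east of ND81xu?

Longitude subsquare x = 23; +1 → 24, wraps to 0 = a, carry into square.
Longitude square 8; +1 → 9.
Latitude subsquare u = 20; +1 → 21 = v.

ND91av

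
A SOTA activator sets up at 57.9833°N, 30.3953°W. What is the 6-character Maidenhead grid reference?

HO47tx

Offset from 180°W / 90°S: lon 149.6047°, lat 147.9833°.
Field: lon ⌊149.6047/20⌋ = 7 → H; lat ⌊147.9833/10⌋ = 14 → O.
Square: lon ⌊9.6047/2⌋ = 4; lat ⌊7.9833/1⌋ = 7.
Subsquare: lon ⌊1.6047/0.0833333⌋ = 19 → t; lat ⌊0.9833/0.0416667⌋ = 23 → x.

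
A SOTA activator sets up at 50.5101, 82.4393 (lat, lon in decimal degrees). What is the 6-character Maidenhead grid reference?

NO10fm

Add 180° to longitude and 90° to latitude: 262.4393, 140.5101.
Field: lon ⌊262.4393/20⌋ = 13 → N; lat ⌊140.5101/10⌋ = 14 → O.
Square: lon ⌊2.4393/2⌋ = 1; lat ⌊0.5101/1⌋ = 0.
Subsquare: lon ⌊0.4393/0.0833333⌋ = 5 → f; lat ⌊0.5101/0.0416667⌋ = 12 → m.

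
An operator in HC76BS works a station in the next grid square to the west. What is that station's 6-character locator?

Longitude subsquare b = 1; −1 → 0 = a.
The latitude characters are unchanged.

HC76as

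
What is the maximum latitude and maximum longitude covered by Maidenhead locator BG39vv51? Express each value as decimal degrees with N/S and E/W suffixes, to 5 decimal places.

Field B=1, G=6: +1·20° lon, +6·10° lat → SW at lon -160°, lat -30°.
Square 3, 9: +3·2° lon, +9·1° lat → SW at lon -154°, lat -21°.
Subsquare v=21, v=21: +21·0.0833333° lon, +21·0.0416667° lat → SW at lon -152.25°, lat -20.125°.
Extended square 5, 1: +5·0.00833333° lon, +1·0.00416667° lat → SW at lon -152.208°, lat -20.1208°.
Cell spans 0.00833333° lon × 0.00416667° lat. NE corner is SW corner plus one full cell.
latitude 20.11667° S, longitude 152.20000° W.

20.11667° S, 152.20000° W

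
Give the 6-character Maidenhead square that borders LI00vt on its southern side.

LI00vs

Latitude subsquare t = 19; −1 → 18 = s.
The longitude characters are unchanged.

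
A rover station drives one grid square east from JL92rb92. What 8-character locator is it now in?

JL92sb02

Longitude extended square 9; +1 → 10, wraps to 0, carry into subsquare.
Longitude subsquare r = 17; +1 → 18 = s.
The latitude characters are unchanged.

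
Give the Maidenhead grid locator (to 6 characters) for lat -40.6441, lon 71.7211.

ME59ui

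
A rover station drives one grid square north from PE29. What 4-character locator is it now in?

PF20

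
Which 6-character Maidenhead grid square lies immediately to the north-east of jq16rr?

JQ16ss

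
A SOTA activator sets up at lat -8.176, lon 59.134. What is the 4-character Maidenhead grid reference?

LI91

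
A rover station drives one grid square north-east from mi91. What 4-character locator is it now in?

Longitude square 9; +1 → 10, wraps to 0, carry into field.
Longitude field M = 12; +1 → 13 = N.
Latitude square 1; +1 → 2.

NI02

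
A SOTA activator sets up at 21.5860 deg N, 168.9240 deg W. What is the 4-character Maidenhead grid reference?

Offset from 180°W / 90°S: lon 11.08°, lat 111.59°.
Field: lon ⌊11.08/20⌋ = 0 → A; lat ⌊111.59/10⌋ = 11 → L.
Square: lon ⌊11.08/2⌋ = 5; lat ⌊1.59/1⌋ = 1.

AL51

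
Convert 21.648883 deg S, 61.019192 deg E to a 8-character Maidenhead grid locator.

MG08mi24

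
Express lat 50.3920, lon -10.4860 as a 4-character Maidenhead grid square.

Offset from 180°W / 90°S: lon 169.51°, lat 140.39°.
Field: 169.51/20 → 8 → I, 140.39/10 → 14 → O; chars IO.
Square: 9.51/2 → 4, 0.39/1 → 0; chars 40.

IO40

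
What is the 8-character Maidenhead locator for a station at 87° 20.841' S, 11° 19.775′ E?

JA52pp96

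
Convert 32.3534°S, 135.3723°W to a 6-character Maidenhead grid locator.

CF27hp

Offset from 180°W / 90°S: lon 44.6277°, lat 57.6466°.
Field: lon ⌊44.6277/20⌋ = 2 → C; lat ⌊57.6466/10⌋ = 5 → F.
Square: lon ⌊4.6277/2⌋ = 2; lat ⌊7.6466/1⌋ = 7.
Subsquare: lon ⌊0.6277/0.0833333⌋ = 7 → h; lat ⌊0.6466/0.0416667⌋ = 15 → p.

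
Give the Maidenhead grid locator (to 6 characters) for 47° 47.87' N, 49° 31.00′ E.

Shift to the Maidenhead origin (180°W, 90°S): lon 229.5167, lat 137.7978.
Field (20°×10°, letters A–R): 229.5167/20 → 11 → L, 137.7978/10 → 13 → N; chars LN.
Square (2°×1°, digits 0–9): 9.5167/2 → 4, 7.7978/1 → 7; chars 47.
Subsquare (5′×2.5′, letters a–x): 1.5167/0.0833333 → 18 → s, 0.7978/0.0416667 → 19 → t; chars st.

LN47st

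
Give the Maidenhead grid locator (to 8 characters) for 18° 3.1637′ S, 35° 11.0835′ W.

HH21jw77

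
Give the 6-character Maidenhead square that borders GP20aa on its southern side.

GO29ax

Latitude subsquare a = 0; −1 → -1, wraps to 23 = x, carry into square.
Latitude square 0; −1 → -1, wraps to 9, carry into field.
Latitude field P = 15; −1 → 14 = O.
The longitude characters are unchanged.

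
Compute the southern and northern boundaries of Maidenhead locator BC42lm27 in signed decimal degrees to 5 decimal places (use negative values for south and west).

-67.47083, -67.46667

Field B=1, C=2: +1·20° lon, +2·10° lat → SW at lon -160°, lat -70°.
Square 4, 2: +4·2° lon, +2·1° lat → SW at lon -152°, lat -68°.
Subsquare l=11, m=12: +11·0.0833333° lon, +12·0.0416667° lat → SW at lon -151.083°, lat -67.5°.
Extended square 2, 7: +2·0.00833333° lon, +7·0.00416667° lat → SW at lon -151.067°, lat -67.4708°.
Cell spans 0.00833333° lon × 0.00416667° lat.
south -67.47083, north -67.46667.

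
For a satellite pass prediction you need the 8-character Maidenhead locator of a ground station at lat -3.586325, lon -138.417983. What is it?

CI06sj99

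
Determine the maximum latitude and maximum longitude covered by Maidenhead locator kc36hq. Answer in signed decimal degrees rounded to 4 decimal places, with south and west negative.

-63.2917, 26.6667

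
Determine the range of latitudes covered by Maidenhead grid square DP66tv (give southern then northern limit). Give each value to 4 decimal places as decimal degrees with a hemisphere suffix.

66.8750° N, 66.9167° N

Field D=3, P=15: +3·20° lon, +15·10° lat → SW at lon -120°, lat 60°.
Square 6, 6: +6·2° lon, +6·1° lat → SW at lon -108°, lat 66°.
Subsquare t=19, v=21: +19·0.0833333° lon, +21·0.0416667° lat → SW at lon -106.417°, lat 66.875°.
Cell spans 0.0833333° lon × 0.0416667° lat.
south 66.8750° N, north 66.9167° N.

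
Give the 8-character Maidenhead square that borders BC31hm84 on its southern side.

BC31hm83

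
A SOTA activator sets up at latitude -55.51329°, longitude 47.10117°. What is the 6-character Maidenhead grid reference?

LD34nl

Offset from 180°W / 90°S: lon 227.1012°, lat 34.4867°.
Field: 227.1012/20 → 11 → L, 34.4867/10 → 3 → D; chars LD.
Square: 7.1012/2 → 3, 4.4867/1 → 4; chars 34.
Subsquare: 1.1012/0.0833333 → 13 → n, 0.4867/0.0416667 → 11 → l; chars nl.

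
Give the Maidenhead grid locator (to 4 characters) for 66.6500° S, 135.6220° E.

PC73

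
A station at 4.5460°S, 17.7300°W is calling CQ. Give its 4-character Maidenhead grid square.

Add 180° to longitude and 90° to latitude: 162.27, 85.45.
Field: 162.27/20 → 8 → I, 85.45/10 → 8 → I; chars II.
Square: 2.27/2 → 1, 5.45/1 → 5; chars 15.

II15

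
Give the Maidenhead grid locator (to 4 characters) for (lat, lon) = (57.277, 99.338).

NO97

Shift to the Maidenhead origin (180°W, 90°S): lon 279.34, lat 147.28.
Field: lon ⌊279.34/20⌋ = 13 → N; lat ⌊147.28/10⌋ = 14 → O.
Square: lon ⌊19.34/2⌋ = 9; lat ⌊7.28/1⌋ = 7.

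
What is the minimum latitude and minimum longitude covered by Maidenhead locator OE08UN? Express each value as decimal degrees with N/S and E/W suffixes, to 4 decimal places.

41.4583° S, 101.6667° E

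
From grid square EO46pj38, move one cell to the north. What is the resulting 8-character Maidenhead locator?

EO46pj39

Latitude extended square 8; +1 → 9.
The longitude characters are unchanged.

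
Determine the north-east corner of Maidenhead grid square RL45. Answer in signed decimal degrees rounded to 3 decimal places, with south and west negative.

Field R=17, L=11: +17·20° lon, +11·10° lat → SW at lon 160°, lat 20°.
Square 4, 5: +4·2° lon, +5·1° lat → SW at lon 168°, lat 25°.
Cell spans 2° lon × 1° lat. NE corner is SW corner plus one full cell.
latitude 26.000, longitude 170.000.

26.000, 170.000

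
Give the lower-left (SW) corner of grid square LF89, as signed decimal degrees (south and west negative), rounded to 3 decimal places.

-31.000, 56.000

Field L=11, F=5: +11·20° lon, +5·10° lat → SW at lon 40°, lat -40°.
Square 8, 9: +8·2° lon, +9·1° lat → SW at lon 56°, lat -31°.
latitude -31.000, longitude 56.000.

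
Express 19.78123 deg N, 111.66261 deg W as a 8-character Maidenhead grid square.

Offset from 180°W / 90°S: lon 68.33739°, lat 109.78123°.
Field (20°×10°, letters A–R): 68.33739/20 → 3 → D, 109.78123/10 → 10 → K; chars DK.
Square (2°×1°, digits 0–9): 8.33739/2 → 4, 9.78123/1 → 9; chars 49.
Subsquare (5′×2.5′, letters a–x): 0.33739/0.0833333 → 4 → e, 0.78123/0.0416667 → 18 → s; chars es.
Extended square (30″×15″, digits 0–9): 0.00406/0.00833333 → 0, 0.03123/0.00416667 → 7; chars 07.

DK49es07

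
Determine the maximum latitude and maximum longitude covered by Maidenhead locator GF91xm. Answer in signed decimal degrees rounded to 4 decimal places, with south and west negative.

-38.4583, -40.0000

Field G=6, F=5: +6·20° lon, +5·10° lat → SW at lon -60°, lat -40°.
Square 9, 1: +9·2° lon, +1·1° lat → SW at lon -42°, lat -39°.
Subsquare x=23, m=12: +23·0.0833333° lon, +12·0.0416667° lat → SW at lon -40.0833°, lat -38.5°.
Cell spans 0.0833333° lon × 0.0416667° lat. NE corner is SW corner plus one full cell.
latitude -38.4583, longitude -40.0000.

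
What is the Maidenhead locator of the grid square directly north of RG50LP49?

Latitude extended square 9; +1 → 10, wraps to 0, carry into subsquare.
Latitude subsquare p = 15; +1 → 16 = q.
The longitude characters are unchanged.

RG50lq40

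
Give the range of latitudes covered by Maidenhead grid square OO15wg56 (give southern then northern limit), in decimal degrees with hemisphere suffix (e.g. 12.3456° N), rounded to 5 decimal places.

55.27500° N, 55.27917° N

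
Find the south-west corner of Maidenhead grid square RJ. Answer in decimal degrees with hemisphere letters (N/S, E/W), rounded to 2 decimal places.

0.00° N, 160.00° E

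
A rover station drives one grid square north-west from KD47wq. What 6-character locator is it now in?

KD47vr

Longitude subsquare w = 22; −1 → 21 = v.
Latitude subsquare q = 16; +1 → 17 = r.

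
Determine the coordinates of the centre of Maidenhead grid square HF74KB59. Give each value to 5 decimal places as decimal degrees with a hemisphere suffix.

35.91875° S, 25.12083° W

Field H=7, F=5: +7·20° lon, +5·10° lat → SW at lon -40°, lat -40°.
Square 7, 4: +7·2° lon, +4·1° lat → SW at lon -26°, lat -36°.
Subsquare k=10, b=1: +10·0.0833333° lon, +1·0.0416667° lat → SW at lon -25.1667°, lat -35.9583°.
Extended square 5, 9: +5·0.00833333° lon, +9·0.00416667° lat → SW at lon -25.125°, lat -35.9208°.
Cell spans 0.00833333° lon × 0.00416667° lat. Centre is SW corner plus half of each.
latitude 35.91875° S, longitude 25.12083° W.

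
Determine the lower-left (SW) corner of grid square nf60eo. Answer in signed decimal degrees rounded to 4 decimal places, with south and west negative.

-39.4167, 92.3333

Field N=13, F=5: +13·20° lon, +5·10° lat → SW at lon 80°, lat -40°.
Square 6, 0: +6·2° lon, +0·1° lat → SW at lon 92°, lat -40°.
Subsquare e=4, o=14: +4·0.0833333° lon, +14·0.0416667° lat → SW at lon 92.3333°, lat -39.4167°.
latitude -39.4167, longitude 92.3333.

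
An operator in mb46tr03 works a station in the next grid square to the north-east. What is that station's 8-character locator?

MB46tr14

Longitude extended square 0; +1 → 1.
Latitude extended square 3; +1 → 4.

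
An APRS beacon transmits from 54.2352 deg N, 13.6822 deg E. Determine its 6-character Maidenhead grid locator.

Add 180° to longitude and 90° to latitude: 193.6822, 144.2352.
Field: 193.6822/20 → 9 → J, 144.2352/10 → 14 → O; chars JO.
Square: 13.6822/2 → 6, 4.2352/1 → 4; chars 64.
Subsquare: 1.6822/0.0833333 → 20 → u, 0.2352/0.0416667 → 5 → f; chars uf.

JO64uf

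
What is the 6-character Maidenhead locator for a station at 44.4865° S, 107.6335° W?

Shift to the Maidenhead origin (180°W, 90°S): lon 72.3665, lat 45.5135.
Field: 72.3665/20 → 3 → D, 45.5135/10 → 4 → E; chars DE.
Square: 12.3665/2 → 6, 5.5135/1 → 5; chars 65.
Subsquare: 0.3665/0.0833333 → 4 → e, 0.5135/0.0416667 → 12 → m; chars em.

DE65em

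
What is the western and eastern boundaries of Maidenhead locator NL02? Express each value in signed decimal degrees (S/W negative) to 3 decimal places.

80.000, 82.000

Field N=13, L=11: +13·20° lon, +11·10° lat → SW at lon 80°, lat 20°.
Square 0, 2: +0·2° lon, +2·1° lat → SW at lon 80°, lat 22°.
Cell spans 2° lon × 1° lat.
west 80.000, east 82.000.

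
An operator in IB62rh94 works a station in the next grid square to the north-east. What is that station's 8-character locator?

Longitude extended square 9; +1 → 10, wraps to 0, carry into subsquare.
Longitude subsquare r = 17; +1 → 18 = s.
Latitude extended square 4; +1 → 5.

IB62sh05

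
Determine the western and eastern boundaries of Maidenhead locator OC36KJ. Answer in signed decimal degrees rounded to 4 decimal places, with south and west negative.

Field O=14, C=2: +14·20° lon, +2·10° lat → SW at lon 100°, lat -70°.
Square 3, 6: +3·2° lon, +6·1° lat → SW at lon 106°, lat -64°.
Subsquare k=10, j=9: +10·0.0833333° lon, +9·0.0416667° lat → SW at lon 106.833°, lat -63.625°.
Cell spans 0.0833333° lon × 0.0416667° lat.
west 106.8333, east 106.9167.

106.8333, 106.9167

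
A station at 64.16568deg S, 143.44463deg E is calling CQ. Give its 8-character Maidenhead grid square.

Offset from 180°W / 90°S: lon 323.44463°, lat 25.83432°.
Field: lon ⌊323.44463/20⌋ = 16 → Q; lat ⌊25.83432/10⌋ = 2 → C.
Square: lon ⌊3.44463/2⌋ = 1; lat ⌊5.83432/1⌋ = 5.
Subsquare: lon ⌊1.44463/0.0833333⌋ = 17 → r; lat ⌊0.83432/0.0416667⌋ = 20 → u.
Extended square: lon ⌊0.02796/0.00833333⌋ = 3; lat ⌊0.00099/0.00416667⌋ = 0.

QC15ru30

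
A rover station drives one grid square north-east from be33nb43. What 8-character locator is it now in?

BE33nb54

Longitude extended square 4; +1 → 5.
Latitude extended square 3; +1 → 4.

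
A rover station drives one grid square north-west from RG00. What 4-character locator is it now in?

QG91

Longitude square 0; −1 → -1, wraps to 9, carry into field.
Longitude field R = 17; −1 → 16 = Q.
Latitude square 0; +1 → 1.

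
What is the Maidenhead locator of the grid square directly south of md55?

Latitude square 5; −1 → 4.
The longitude characters are unchanged.

MD54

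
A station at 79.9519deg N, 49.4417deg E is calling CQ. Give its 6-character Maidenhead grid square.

LQ49rw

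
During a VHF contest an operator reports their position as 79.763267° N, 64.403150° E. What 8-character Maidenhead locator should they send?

Add 180° to longitude and 90° to latitude: 244.40315, 169.76327.
Field (20°×10°, letters A–R): 244.40315/20 → 12 → M, 169.76327/10 → 16 → Q; chars MQ.
Square (2°×1°, digits 0–9): 4.40315/2 → 2, 9.76327/1 → 9; chars 29.
Subsquare (5′×2.5′, letters a–x): 0.40315/0.0833333 → 4 → e, 0.76327/0.0416667 → 18 → s; chars es.
Extended square (30″×15″, digits 0–9): 0.06982/0.00833333 → 8, 0.01327/0.00416667 → 3; chars 83.

MQ29es83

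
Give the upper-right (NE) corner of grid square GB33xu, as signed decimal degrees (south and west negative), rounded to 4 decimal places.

-76.1250, -52.0000

Field G=6, B=1: +6·20° lon, +1·10° lat → SW at lon -60°, lat -80°.
Square 3, 3: +3·2° lon, +3·1° lat → SW at lon -54°, lat -77°.
Subsquare x=23, u=20: +23·0.0833333° lon, +20·0.0416667° lat → SW at lon -52.0833°, lat -76.1667°.
Cell spans 0.0833333° lon × 0.0416667° lat. NE corner is SW corner plus one full cell.
latitude -76.1250, longitude -52.0000.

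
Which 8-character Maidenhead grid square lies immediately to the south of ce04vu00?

CE04vt09

Latitude extended square 0; −1 → -1, wraps to 9, carry into subsquare.
Latitude subsquare u = 20; −1 → 19 = t.
The longitude characters are unchanged.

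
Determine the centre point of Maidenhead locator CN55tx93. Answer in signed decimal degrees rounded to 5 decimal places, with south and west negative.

45.97292, -128.33750

Field C=2, N=13: +2·20° lon, +13·10° lat → SW at lon -140°, lat 40°.
Square 5, 5: +5·2° lon, +5·1° lat → SW at lon -130°, lat 45°.
Subsquare t=19, x=23: +19·0.0833333° lon, +23·0.0416667° lat → SW at lon -128.417°, lat 45.9583°.
Extended square 9, 3: +9·0.00833333° lon, +3·0.00416667° lat → SW at lon -128.342°, lat 45.9708°.
Cell spans 0.00833333° lon × 0.00416667° lat. Centre is SW corner plus half of each.
latitude 45.97292, longitude -128.33750.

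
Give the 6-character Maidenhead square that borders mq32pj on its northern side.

Latitude subsquare j = 9; +1 → 10 = k.
The longitude characters are unchanged.

MQ32pk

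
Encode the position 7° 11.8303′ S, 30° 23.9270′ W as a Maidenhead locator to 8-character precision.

Add 180° to longitude and 90° to latitude: 149.60122, 82.80283.
Field: lon ⌊149.60122/20⌋ = 7 → H; lat ⌊82.80283/10⌋ = 8 → I.
Square: lon ⌊9.60122/2⌋ = 4; lat ⌊2.80283/1⌋ = 2.
Subsquare: lon ⌊1.60122/0.0833333⌋ = 19 → t; lat ⌊0.80283/0.0416667⌋ = 19 → t.
Extended square: lon ⌊0.01788/0.00833333⌋ = 2; lat ⌊0.01116/0.00416667⌋ = 2.

HI42tt22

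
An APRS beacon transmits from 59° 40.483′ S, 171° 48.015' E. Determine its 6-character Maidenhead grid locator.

Shift to the Maidenhead origin (180°W, 90°S): lon 351.8003, lat 30.3253.
Field: 351.8003/20 → 17 → R, 30.3253/10 → 3 → D; chars RD.
Square: 11.8003/2 → 5, 0.3253/1 → 0; chars 50.
Subsquare: 1.8003/0.0833333 → 21 → v, 0.3253/0.0416667 → 7 → h; chars vh.

RD50vh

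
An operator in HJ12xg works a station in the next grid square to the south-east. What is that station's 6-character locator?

Longitude subsquare x = 23; +1 → 24, wraps to 0 = a, carry into square.
Longitude square 1; +1 → 2.
Latitude subsquare g = 6; −1 → 5 = f.

HJ22af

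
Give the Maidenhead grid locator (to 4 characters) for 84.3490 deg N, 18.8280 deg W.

IR04

Add 180° to longitude and 90° to latitude: 161.17, 174.35.
Field (20°×10°, letters A–R): 161.17/20 → 8 → I, 174.35/10 → 17 → R; chars IR.
Square (2°×1°, digits 0–9): 1.17/2 → 0, 4.35/1 → 4; chars 04.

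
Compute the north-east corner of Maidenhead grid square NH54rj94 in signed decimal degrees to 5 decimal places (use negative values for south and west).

-15.60417, 91.50000

Field N=13, H=7: +13·20° lon, +7·10° lat → SW at lon 80°, lat -20°.
Square 5, 4: +5·2° lon, +4·1° lat → SW at lon 90°, lat -16°.
Subsquare r=17, j=9: +17·0.0833333° lon, +9·0.0416667° lat → SW at lon 91.4167°, lat -15.625°.
Extended square 9, 4: +9·0.00833333° lon, +4·0.00416667° lat → SW at lon 91.4917°, lat -15.6083°.
Cell spans 0.00833333° lon × 0.00416667° lat. NE corner is SW corner plus one full cell.
latitude -15.60417, longitude 91.50000.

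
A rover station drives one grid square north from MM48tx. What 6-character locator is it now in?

MM49ta

Latitude subsquare x = 23; +1 → 24, wraps to 0 = a, carry into square.
Latitude square 8; +1 → 9.
The longitude characters are unchanged.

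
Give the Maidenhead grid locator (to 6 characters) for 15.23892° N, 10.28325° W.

IK45uf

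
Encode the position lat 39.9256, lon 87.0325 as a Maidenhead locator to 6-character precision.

NM39mw

Shift to the Maidenhead origin (180°W, 90°S): lon 267.0325, lat 129.9256.
Field (20°×10°, letters A–R): 267.0325/20 → 13 → N, 129.9256/10 → 12 → M; chars NM.
Square (2°×1°, digits 0–9): 7.0325/2 → 3, 9.9256/1 → 9; chars 39.
Subsquare (5′×2.5′, letters a–x): 1.0325/0.0833333 → 12 → m, 0.9256/0.0416667 → 22 → w; chars mw.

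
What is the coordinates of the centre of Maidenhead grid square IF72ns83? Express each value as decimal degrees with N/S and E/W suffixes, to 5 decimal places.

Field I=8, F=5: +8·20° lon, +5·10° lat → SW at lon -20°, lat -40°.
Square 7, 2: +7·2° lon, +2·1° lat → SW at lon -6°, lat -38°.
Subsquare n=13, s=18: +13·0.0833333° lon, +18·0.0416667° lat → SW at lon -4.91667°, lat -37.25°.
Extended square 8, 3: +8·0.00833333° lon, +3·0.00416667° lat → SW at lon -4.85°, lat -37.2375°.
Cell spans 0.00833333° lon × 0.00416667° lat. Centre is SW corner plus half of each.
latitude 37.23542° S, longitude 4.84583° W.

37.23542° S, 4.84583° W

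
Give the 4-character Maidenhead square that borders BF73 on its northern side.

Latitude square 3; +1 → 4.
The longitude characters are unchanged.

BF74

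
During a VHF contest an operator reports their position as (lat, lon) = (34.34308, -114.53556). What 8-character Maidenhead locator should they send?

DM24ri52

Shift to the Maidenhead origin (180°W, 90°S): lon 65.46444, lat 124.34308.
Field (20°×10°, letters A–R): lon ⌊65.46444/20⌋ = 3 → D; lat ⌊124.34308/10⌋ = 12 → M.
Square (2°×1°, digits 0–9): lon ⌊5.46444/2⌋ = 2; lat ⌊4.34308/1⌋ = 4.
Subsquare (5′×2.5′, letters a–x): lon ⌊1.46444/0.0833333⌋ = 17 → r; lat ⌊0.34308/0.0416667⌋ = 8 → i.
Extended square (30″×15″, digits 0–9): lon ⌊0.04777/0.00833333⌋ = 5; lat ⌊0.00975/0.00416667⌋ = 2.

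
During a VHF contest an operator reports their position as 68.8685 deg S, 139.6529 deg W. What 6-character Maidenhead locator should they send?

CC01ed

Offset from 180°W / 90°S: lon 40.3471°, lat 21.1315°.
Field: lon ⌊40.3471/20⌋ = 2 → C; lat ⌊21.1315/10⌋ = 2 → C.
Square: lon ⌊0.3471/2⌋ = 0; lat ⌊1.1315/1⌋ = 1.
Subsquare: lon ⌊0.3471/0.0833333⌋ = 4 → e; lat ⌊0.1315/0.0416667⌋ = 3 → d.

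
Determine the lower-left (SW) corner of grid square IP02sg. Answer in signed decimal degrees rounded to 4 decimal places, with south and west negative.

62.2500, -18.5000

Field I=8, P=15: +8·20° lon, +15·10° lat → SW at lon -20°, lat 60°.
Square 0, 2: +0·2° lon, +2·1° lat → SW at lon -20°, lat 62°.
Subsquare s=18, g=6: +18·0.0833333° lon, +6·0.0416667° lat → SW at lon -18.5°, lat 62.25°.
latitude 62.2500, longitude -18.5000.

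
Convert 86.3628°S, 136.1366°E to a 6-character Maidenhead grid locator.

PA83bp

Add 180° to longitude and 90° to latitude: 316.1366, 3.6372.
Field: 316.1366/20 → 15 → P, 3.6372/10 → 0 → A; chars PA.
Square: 16.1366/2 → 8, 3.6372/1 → 3; chars 83.
Subsquare: 0.1366/0.0833333 → 1 → b, 0.6372/0.0416667 → 15 → p; chars bp.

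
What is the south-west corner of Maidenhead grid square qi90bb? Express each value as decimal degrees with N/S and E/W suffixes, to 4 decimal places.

Field Q=16, I=8: +16·20° lon, +8·10° lat → SW at lon 140°, lat -10°.
Square 9, 0: +9·2° lon, +0·1° lat → SW at lon 158°, lat -10°.
Subsquare b=1, b=1: +1·0.0833333° lon, +1·0.0416667° lat → SW at lon 158.083°, lat -9.95833°.
latitude 9.9583° S, longitude 158.0833° E.

9.9583° S, 158.0833° E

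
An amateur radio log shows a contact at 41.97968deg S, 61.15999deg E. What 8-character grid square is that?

ME08na94

Add 180° to longitude and 90° to latitude: 241.15999, 48.02032.
Field: lon ⌊241.15999/20⌋ = 12 → M; lat ⌊48.02032/10⌋ = 4 → E.
Square: lon ⌊1.15999/2⌋ = 0; lat ⌊8.02032/1⌋ = 8.
Subsquare: lon ⌊1.15999/0.0833333⌋ = 13 → n; lat ⌊0.02032/0.0416667⌋ = 0 → a.
Extended square: lon ⌊0.07666/0.00833333⌋ = 9; lat ⌊0.02032/0.00416667⌋ = 4.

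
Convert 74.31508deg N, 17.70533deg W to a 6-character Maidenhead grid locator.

IQ14dh

Shift to the Maidenhead origin (180°W, 90°S): lon 162.2947, lat 164.3151.
Field: lon ⌊162.2947/20⌋ = 8 → I; lat ⌊164.3151/10⌋ = 16 → Q.
Square: lon ⌊2.2947/2⌋ = 1; lat ⌊4.3151/1⌋ = 4.
Subsquare: lon ⌊0.2947/0.0833333⌋ = 3 → d; lat ⌊0.3151/0.0416667⌋ = 7 → h.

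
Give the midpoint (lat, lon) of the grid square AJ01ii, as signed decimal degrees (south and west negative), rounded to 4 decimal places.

Field A=0, J=9: +0·20° lon, +9·10° lat → SW at lon -180°, lat 0°.
Square 0, 1: +0·2° lon, +1·1° lat → SW at lon -180°, lat 1°.
Subsquare i=8, i=8: +8·0.0833333° lon, +8·0.0416667° lat → SW at lon -179.333°, lat 1.33333°.
Cell spans 0.0833333° lon × 0.0416667° lat. Centre is SW corner plus half of each.
latitude 1.3542, longitude -179.2917.

1.3542, -179.2917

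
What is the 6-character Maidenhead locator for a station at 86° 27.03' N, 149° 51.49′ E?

Offset from 180°W / 90°S: lon 329.8582°, lat 176.4505°.
Field (20°×10°, letters A–R): lon ⌊329.8582/20⌋ = 16 → Q; lat ⌊176.4505/10⌋ = 17 → R.
Square (2°×1°, digits 0–9): lon ⌊9.8582/2⌋ = 4; lat ⌊6.4505/1⌋ = 6.
Subsquare (5′×2.5′, letters a–x): lon ⌊1.8582/0.0833333⌋ = 22 → w; lat ⌊0.4505/0.0416667⌋ = 10 → k.

QR46wk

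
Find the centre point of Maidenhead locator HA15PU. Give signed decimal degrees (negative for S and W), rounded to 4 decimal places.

-84.1458, -36.7083

Field H=7, A=0: +7·20° lon, +0·10° lat → SW at lon -40°, lat -90°.
Square 1, 5: +1·2° lon, +5·1° lat → SW at lon -38°, lat -85°.
Subsquare p=15, u=20: +15·0.0833333° lon, +20·0.0416667° lat → SW at lon -36.75°, lat -84.1667°.
Cell spans 0.0833333° lon × 0.0416667° lat. Centre is SW corner plus half of each.
latitude -84.1458, longitude -36.7083.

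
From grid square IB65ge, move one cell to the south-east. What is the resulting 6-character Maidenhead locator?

Longitude subsquare g = 6; +1 → 7 = h.
Latitude subsquare e = 4; −1 → 3 = d.

IB65hd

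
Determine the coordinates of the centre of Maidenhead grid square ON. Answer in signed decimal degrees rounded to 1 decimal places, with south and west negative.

Field O=14, N=13: +14·20° lon, +13·10° lat → SW at lon 100°, lat 40°.
Cell spans 20° lon × 10° lat. Centre is SW corner plus half of each.
latitude 45.0, longitude 110.0.

45.0, 110.0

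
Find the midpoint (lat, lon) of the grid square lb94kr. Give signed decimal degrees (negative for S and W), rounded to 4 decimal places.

Field L=11, B=1: +11·20° lon, +1·10° lat → SW at lon 40°, lat -80°.
Square 9, 4: +9·2° lon, +4·1° lat → SW at lon 58°, lat -76°.
Subsquare k=10, r=17: +10·0.0833333° lon, +17·0.0416667° lat → SW at lon 58.8333°, lat -75.2917°.
Cell spans 0.0833333° lon × 0.0416667° lat. Centre is SW corner plus half of each.
latitude -75.2708, longitude 58.8750.

-75.2708, 58.8750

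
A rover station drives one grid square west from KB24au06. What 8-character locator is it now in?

Longitude extended square 0; −1 → -1, wraps to 9, carry into subsquare.
Longitude subsquare a = 0; −1 → -1, wraps to 23 = x, carry into square.
Longitude square 2; −1 → 1.
The latitude characters are unchanged.

KB14xu96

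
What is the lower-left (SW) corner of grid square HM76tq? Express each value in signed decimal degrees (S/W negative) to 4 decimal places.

Field H=7, M=12: +7·20° lon, +12·10° lat → SW at lon -40°, lat 30°.
Square 7, 6: +7·2° lon, +6·1° lat → SW at lon -26°, lat 36°.
Subsquare t=19, q=16: +19·0.0833333° lon, +16·0.0416667° lat → SW at lon -24.4167°, lat 36.6667°.
latitude 36.6667, longitude -24.4167.

36.6667, -24.4167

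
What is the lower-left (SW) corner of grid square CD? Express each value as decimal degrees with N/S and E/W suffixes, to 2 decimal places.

Field C=2, D=3: +2·20° lon, +3·10° lat → SW at lon -140°, lat -60°.
latitude 60.00° S, longitude 140.00° W.

60.00° S, 140.00° W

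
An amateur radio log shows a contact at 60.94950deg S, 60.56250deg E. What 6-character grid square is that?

MC09gb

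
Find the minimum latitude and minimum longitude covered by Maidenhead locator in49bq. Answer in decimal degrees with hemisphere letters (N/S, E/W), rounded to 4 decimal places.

Field I=8, N=13: +8·20° lon, +13·10° lat → SW at lon -20°, lat 40°.
Square 4, 9: +4·2° lon, +9·1° lat → SW at lon -12°, lat 49°.
Subsquare b=1, q=16: +1·0.0833333° lon, +16·0.0416667° lat → SW at lon -11.9167°, lat 49.6667°.
latitude 49.6667° N, longitude 11.9167° W.

49.6667° N, 11.9167° W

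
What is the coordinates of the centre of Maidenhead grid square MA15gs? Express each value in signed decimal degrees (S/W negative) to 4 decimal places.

-84.2292, 62.5417

Field M=12, A=0: +12·20° lon, +0·10° lat → SW at lon 60°, lat -90°.
Square 1, 5: +1·2° lon, +5·1° lat → SW at lon 62°, lat -85°.
Subsquare g=6, s=18: +6·0.0833333° lon, +18·0.0416667° lat → SW at lon 62.5°, lat -84.25°.
Cell spans 0.0833333° lon × 0.0416667° lat. Centre is SW corner plus half of each.
latitude -84.2292, longitude 62.5417.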